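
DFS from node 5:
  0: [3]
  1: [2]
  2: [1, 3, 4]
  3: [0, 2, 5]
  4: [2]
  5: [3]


Visit 5, push [3]
Visit 3, push [2, 0]
Visit 0, push []
Visit 2, push [4, 1]
Visit 1, push []
Visit 4, push []

DFS order: [5, 3, 0, 2, 1, 4]


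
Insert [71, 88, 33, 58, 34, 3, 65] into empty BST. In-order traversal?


Insert 71: root
Insert 88: R from 71
Insert 33: L from 71
Insert 58: L from 71 -> R from 33
Insert 34: L from 71 -> R from 33 -> L from 58
Insert 3: L from 71 -> L from 33
Insert 65: L from 71 -> R from 33 -> R from 58

In-order: [3, 33, 34, 58, 65, 71, 88]


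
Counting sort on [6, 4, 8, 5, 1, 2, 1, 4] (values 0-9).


Input: [6, 4, 8, 5, 1, 2, 1, 4]
Counts: [0, 2, 1, 0, 2, 1, 1, 0, 1, 0]

Sorted: [1, 1, 2, 4, 4, 5, 6, 8]


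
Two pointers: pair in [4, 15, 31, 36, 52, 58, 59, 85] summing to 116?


lo=0(4)+hi=7(85)=89
lo=1(15)+hi=7(85)=100
lo=2(31)+hi=7(85)=116

Yes: 31+85=116


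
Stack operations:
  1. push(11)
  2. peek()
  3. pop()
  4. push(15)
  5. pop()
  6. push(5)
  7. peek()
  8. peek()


push(11) -> [11]
peek()->11
pop()->11, []
push(15) -> [15]
pop()->15, []
push(5) -> [5]
peek()->5
peek()->5

Final stack: [5]


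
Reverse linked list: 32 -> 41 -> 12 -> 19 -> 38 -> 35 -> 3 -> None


Step 1: curr=32, set curr.next=prev(None) | reversed so far: 32
Step 2: curr=41, set curr.next=prev(32) | reversed so far: 41 -> 32
Step 3: curr=12, set curr.next=prev(41) | reversed so far: 12 -> 41 -> 32
Step 4: curr=19, set curr.next=prev(12) | reversed so far: 19 -> 12 -> 41 -> 32
Step 5: curr=38, set curr.next=prev(19) | reversed so far: 38 -> 19 -> 12 -> 41 -> 32
Step 6: curr=35, set curr.next=prev(38) | reversed so far: 35 -> 38 -> 19 -> 12 -> 41 -> 32
Step 7: curr=3, set curr.next=prev(35) | reversed so far: 3 -> 35 -> 38 -> 19 -> 12 -> 41 -> 32

3 -> 35 -> 38 -> 19 -> 12 -> 41 -> 32 -> None


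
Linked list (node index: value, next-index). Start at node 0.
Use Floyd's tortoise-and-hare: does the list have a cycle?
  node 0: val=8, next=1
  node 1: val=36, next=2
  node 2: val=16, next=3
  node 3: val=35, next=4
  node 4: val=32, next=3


Floyd's tortoise (slow, +1) and hare (fast, +2):
  init: slow=0, fast=0
  step 1: slow=1, fast=2
  step 2: slow=2, fast=4
  step 3: slow=3, fast=4
  step 4: slow=4, fast=4
  slow == fast at node 4: cycle detected

Cycle: yes


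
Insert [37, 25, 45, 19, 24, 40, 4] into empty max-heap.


Insert 37: [37]
Insert 25: [37, 25]
Insert 45: [45, 25, 37]
Insert 19: [45, 25, 37, 19]
Insert 24: [45, 25, 37, 19, 24]
Insert 40: [45, 25, 40, 19, 24, 37]
Insert 4: [45, 25, 40, 19, 24, 37, 4]

Final heap: [45, 25, 40, 19, 24, 37, 4]


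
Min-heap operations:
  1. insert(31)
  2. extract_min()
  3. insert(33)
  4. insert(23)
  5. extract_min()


insert(31) -> [31]
extract_min()->31, []
insert(33) -> [33]
insert(23) -> [23, 33]
extract_min()->23, [33]

Final heap: [33]


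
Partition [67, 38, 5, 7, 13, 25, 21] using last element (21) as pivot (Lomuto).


Pivot: 21
  5 <= 21: swap -> [5, 38, 67, 7, 13, 25, 21]
  7 <= 21: swap -> [5, 7, 67, 38, 13, 25, 21]
  13 <= 21: swap -> [5, 7, 13, 38, 67, 25, 21]
Place pivot at 3: [5, 7, 13, 21, 67, 25, 38]

Partitioned: [5, 7, 13, 21, 67, 25, 38]


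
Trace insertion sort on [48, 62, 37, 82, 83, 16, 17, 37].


Initial: [48, 62, 37, 82, 83, 16, 17, 37]
Insert 62: [48, 62, 37, 82, 83, 16, 17, 37]
Insert 37: [37, 48, 62, 82, 83, 16, 17, 37]
Insert 82: [37, 48, 62, 82, 83, 16, 17, 37]
Insert 83: [37, 48, 62, 82, 83, 16, 17, 37]
Insert 16: [16, 37, 48, 62, 82, 83, 17, 37]
Insert 17: [16, 17, 37, 48, 62, 82, 83, 37]
Insert 37: [16, 17, 37, 37, 48, 62, 82, 83]

Sorted: [16, 17, 37, 37, 48, 62, 82, 83]


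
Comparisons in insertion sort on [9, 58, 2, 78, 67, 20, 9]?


Algorithm: insertion sort
Input: [9, 58, 2, 78, 67, 20, 9]
Sorted: [2, 9, 9, 20, 58, 67, 78]

15


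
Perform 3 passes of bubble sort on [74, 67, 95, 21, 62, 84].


Initial: [74, 67, 95, 21, 62, 84]
Pass 1: [67, 74, 21, 62, 84, 95] (4 swaps)
Pass 2: [67, 21, 62, 74, 84, 95] (2 swaps)
Pass 3: [21, 62, 67, 74, 84, 95] (2 swaps)

After 3 passes: [21, 62, 67, 74, 84, 95]


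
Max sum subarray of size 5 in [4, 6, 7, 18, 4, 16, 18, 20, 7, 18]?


[0:5]: 39
[1:6]: 51
[2:7]: 63
[3:8]: 76
[4:9]: 65
[5:10]: 79

Max: 79 at [5:10]


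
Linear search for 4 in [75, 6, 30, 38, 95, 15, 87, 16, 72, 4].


i=0: 75!=4
i=1: 6!=4
i=2: 30!=4
i=3: 38!=4
i=4: 95!=4
i=5: 15!=4
i=6: 87!=4
i=7: 16!=4
i=8: 72!=4
i=9: 4==4 found!

Found at 9, 10 comps


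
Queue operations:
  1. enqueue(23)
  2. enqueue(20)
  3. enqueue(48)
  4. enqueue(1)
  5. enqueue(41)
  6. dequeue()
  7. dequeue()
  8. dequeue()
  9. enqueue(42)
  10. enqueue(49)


enqueue(23) -> [23]
enqueue(20) -> [23, 20]
enqueue(48) -> [23, 20, 48]
enqueue(1) -> [23, 20, 48, 1]
enqueue(41) -> [23, 20, 48, 1, 41]
dequeue()->23, [20, 48, 1, 41]
dequeue()->20, [48, 1, 41]
dequeue()->48, [1, 41]
enqueue(42) -> [1, 41, 42]
enqueue(49) -> [1, 41, 42, 49]

Final queue: [1, 41, 42, 49]


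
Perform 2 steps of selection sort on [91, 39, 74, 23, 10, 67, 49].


Initial: [91, 39, 74, 23, 10, 67, 49]
Step 1: min=10 at 4
  Swap: [10, 39, 74, 23, 91, 67, 49]
Step 2: min=23 at 3
  Swap: [10, 23, 74, 39, 91, 67, 49]

After 2 steps: [10, 23, 74, 39, 91, 67, 49]


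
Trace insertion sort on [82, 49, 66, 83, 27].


Initial: [82, 49, 66, 83, 27]
Insert 49: [49, 82, 66, 83, 27]
Insert 66: [49, 66, 82, 83, 27]
Insert 83: [49, 66, 82, 83, 27]
Insert 27: [27, 49, 66, 82, 83]

Sorted: [27, 49, 66, 82, 83]


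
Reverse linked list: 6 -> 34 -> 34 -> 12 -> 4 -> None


Step 1: curr=6, set curr.next=prev(None) | reversed so far: 6
Step 2: curr=34, set curr.next=prev(6) | reversed so far: 34 -> 6
Step 3: curr=34, set curr.next=prev(34) | reversed so far: 34 -> 34 -> 6
Step 4: curr=12, set curr.next=prev(34) | reversed so far: 12 -> 34 -> 34 -> 6
Step 5: curr=4, set curr.next=prev(12) | reversed so far: 4 -> 12 -> 34 -> 34 -> 6

4 -> 12 -> 34 -> 34 -> 6 -> None


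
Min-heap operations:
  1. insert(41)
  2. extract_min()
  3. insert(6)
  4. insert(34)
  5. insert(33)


insert(41) -> [41]
extract_min()->41, []
insert(6) -> [6]
insert(34) -> [6, 34]
insert(33) -> [6, 34, 33]

Final heap: [6, 34, 33]


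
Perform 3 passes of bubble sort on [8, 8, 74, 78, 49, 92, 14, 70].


Initial: [8, 8, 74, 78, 49, 92, 14, 70]
Pass 1: [8, 8, 74, 49, 78, 14, 70, 92] (3 swaps)
Pass 2: [8, 8, 49, 74, 14, 70, 78, 92] (3 swaps)
Pass 3: [8, 8, 49, 14, 70, 74, 78, 92] (2 swaps)

After 3 passes: [8, 8, 49, 14, 70, 74, 78, 92]


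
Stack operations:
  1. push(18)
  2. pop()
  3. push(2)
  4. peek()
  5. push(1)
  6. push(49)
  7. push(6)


push(18) -> [18]
pop()->18, []
push(2) -> [2]
peek()->2
push(1) -> [2, 1]
push(49) -> [2, 1, 49]
push(6) -> [2, 1, 49, 6]

Final stack: [2, 1, 49, 6]


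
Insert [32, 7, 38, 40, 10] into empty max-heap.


Insert 32: [32]
Insert 7: [32, 7]
Insert 38: [38, 7, 32]
Insert 40: [40, 38, 32, 7]
Insert 10: [40, 38, 32, 7, 10]

Final heap: [40, 38, 32, 7, 10]


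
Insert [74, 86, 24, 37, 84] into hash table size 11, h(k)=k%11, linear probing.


Insert 74: h=8 -> slot 8
Insert 86: h=9 -> slot 9
Insert 24: h=2 -> slot 2
Insert 37: h=4 -> slot 4
Insert 84: h=7 -> slot 7

Table: [None, None, 24, None, 37, None, None, 84, 74, 86, None]


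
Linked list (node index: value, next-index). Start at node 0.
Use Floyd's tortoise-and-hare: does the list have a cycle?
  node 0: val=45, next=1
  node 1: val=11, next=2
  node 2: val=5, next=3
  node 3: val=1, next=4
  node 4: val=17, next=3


Floyd's tortoise (slow, +1) and hare (fast, +2):
  init: slow=0, fast=0
  step 1: slow=1, fast=2
  step 2: slow=2, fast=4
  step 3: slow=3, fast=4
  step 4: slow=4, fast=4
  slow == fast at node 4: cycle detected

Cycle: yes


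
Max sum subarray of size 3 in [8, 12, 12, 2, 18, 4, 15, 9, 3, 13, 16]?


[0:3]: 32
[1:4]: 26
[2:5]: 32
[3:6]: 24
[4:7]: 37
[5:8]: 28
[6:9]: 27
[7:10]: 25
[8:11]: 32

Max: 37 at [4:7]


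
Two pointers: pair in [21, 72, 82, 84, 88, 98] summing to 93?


lo=0(21)+hi=5(98)=119
lo=0(21)+hi=4(88)=109
lo=0(21)+hi=3(84)=105
lo=0(21)+hi=2(82)=103
lo=0(21)+hi=1(72)=93

Yes: 21+72=93


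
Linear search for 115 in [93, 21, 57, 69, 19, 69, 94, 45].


i=0: 93!=115
i=1: 21!=115
i=2: 57!=115
i=3: 69!=115
i=4: 19!=115
i=5: 69!=115
i=6: 94!=115
i=7: 45!=115

Not found, 8 comps


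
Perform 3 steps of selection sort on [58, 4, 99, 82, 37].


Initial: [58, 4, 99, 82, 37]
Step 1: min=4 at 1
  Swap: [4, 58, 99, 82, 37]
Step 2: min=37 at 4
  Swap: [4, 37, 99, 82, 58]
Step 3: min=58 at 4
  Swap: [4, 37, 58, 82, 99]

After 3 steps: [4, 37, 58, 82, 99]


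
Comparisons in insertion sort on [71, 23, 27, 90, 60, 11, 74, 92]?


Algorithm: insertion sort
Input: [71, 23, 27, 90, 60, 11, 74, 92]
Sorted: [11, 23, 27, 60, 71, 74, 90, 92]

15


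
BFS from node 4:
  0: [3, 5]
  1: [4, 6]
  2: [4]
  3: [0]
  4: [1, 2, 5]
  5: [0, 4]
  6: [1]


Visit 4, enqueue [1, 2, 5]
Visit 1, enqueue [6]
Visit 2, enqueue []
Visit 5, enqueue [0]
Visit 6, enqueue []
Visit 0, enqueue [3]
Visit 3, enqueue []

BFS order: [4, 1, 2, 5, 6, 0, 3]


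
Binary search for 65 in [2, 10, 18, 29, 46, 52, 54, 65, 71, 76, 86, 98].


Step 1: lo=0, hi=11, mid=5, val=52
Step 2: lo=6, hi=11, mid=8, val=71
Step 3: lo=6, hi=7, mid=6, val=54
Step 4: lo=7, hi=7, mid=7, val=65

Found at index 7


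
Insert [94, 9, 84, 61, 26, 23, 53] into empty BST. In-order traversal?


Insert 94: root
Insert 9: L from 94
Insert 84: L from 94 -> R from 9
Insert 61: L from 94 -> R from 9 -> L from 84
Insert 26: L from 94 -> R from 9 -> L from 84 -> L from 61
Insert 23: L from 94 -> R from 9 -> L from 84 -> L from 61 -> L from 26
Insert 53: L from 94 -> R from 9 -> L from 84 -> L from 61 -> R from 26

In-order: [9, 23, 26, 53, 61, 84, 94]


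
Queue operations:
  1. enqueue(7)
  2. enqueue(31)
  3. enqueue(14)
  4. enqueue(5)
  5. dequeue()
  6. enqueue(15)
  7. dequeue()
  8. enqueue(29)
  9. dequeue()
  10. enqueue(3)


enqueue(7) -> [7]
enqueue(31) -> [7, 31]
enqueue(14) -> [7, 31, 14]
enqueue(5) -> [7, 31, 14, 5]
dequeue()->7, [31, 14, 5]
enqueue(15) -> [31, 14, 5, 15]
dequeue()->31, [14, 5, 15]
enqueue(29) -> [14, 5, 15, 29]
dequeue()->14, [5, 15, 29]
enqueue(3) -> [5, 15, 29, 3]

Final queue: [5, 15, 29, 3]


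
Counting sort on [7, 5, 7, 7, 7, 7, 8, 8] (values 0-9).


Input: [7, 5, 7, 7, 7, 7, 8, 8]
Counts: [0, 0, 0, 0, 0, 1, 0, 5, 2, 0]

Sorted: [5, 7, 7, 7, 7, 7, 8, 8]


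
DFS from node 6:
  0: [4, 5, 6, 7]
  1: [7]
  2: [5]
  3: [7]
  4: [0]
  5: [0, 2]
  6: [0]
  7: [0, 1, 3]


Visit 6, push [0]
Visit 0, push [7, 5, 4]
Visit 4, push []
Visit 5, push [2]
Visit 2, push []
Visit 7, push [3, 1]
Visit 1, push []
Visit 3, push []

DFS order: [6, 0, 4, 5, 2, 7, 1, 3]


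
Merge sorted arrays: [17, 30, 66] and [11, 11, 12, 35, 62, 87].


Take 11 from B
Take 11 from B
Take 12 from B
Take 17 from A
Take 30 from A
Take 35 from B
Take 62 from B
Take 66 from A

Merged: [11, 11, 12, 17, 30, 35, 62, 66, 87]


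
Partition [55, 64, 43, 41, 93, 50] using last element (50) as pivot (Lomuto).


Pivot: 50
  43 <= 50: swap -> [43, 64, 55, 41, 93, 50]
  41 <= 50: swap -> [43, 41, 55, 64, 93, 50]
Place pivot at 2: [43, 41, 50, 64, 93, 55]

Partitioned: [43, 41, 50, 64, 93, 55]


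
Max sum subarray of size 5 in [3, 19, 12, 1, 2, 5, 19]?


[0:5]: 37
[1:6]: 39
[2:7]: 39

Max: 39 at [1:6]


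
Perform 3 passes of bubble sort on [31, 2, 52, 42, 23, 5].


Initial: [31, 2, 52, 42, 23, 5]
Pass 1: [2, 31, 42, 23, 5, 52] (4 swaps)
Pass 2: [2, 31, 23, 5, 42, 52] (2 swaps)
Pass 3: [2, 23, 5, 31, 42, 52] (2 swaps)

After 3 passes: [2, 23, 5, 31, 42, 52]


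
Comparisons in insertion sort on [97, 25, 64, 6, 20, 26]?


Algorithm: insertion sort
Input: [97, 25, 64, 6, 20, 26]
Sorted: [6, 20, 25, 26, 64, 97]

13


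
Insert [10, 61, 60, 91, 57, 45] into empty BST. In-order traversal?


Insert 10: root
Insert 61: R from 10
Insert 60: R from 10 -> L from 61
Insert 91: R from 10 -> R from 61
Insert 57: R from 10 -> L from 61 -> L from 60
Insert 45: R from 10 -> L from 61 -> L from 60 -> L from 57

In-order: [10, 45, 57, 60, 61, 91]


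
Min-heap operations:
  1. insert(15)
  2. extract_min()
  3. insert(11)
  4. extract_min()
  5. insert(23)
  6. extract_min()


insert(15) -> [15]
extract_min()->15, []
insert(11) -> [11]
extract_min()->11, []
insert(23) -> [23]
extract_min()->23, []

Final heap: []


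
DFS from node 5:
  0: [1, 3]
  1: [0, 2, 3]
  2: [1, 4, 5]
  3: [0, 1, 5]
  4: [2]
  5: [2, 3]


Visit 5, push [3, 2]
Visit 2, push [4, 1]
Visit 1, push [3, 0]
Visit 0, push [3]
Visit 3, push []
Visit 4, push []

DFS order: [5, 2, 1, 0, 3, 4]


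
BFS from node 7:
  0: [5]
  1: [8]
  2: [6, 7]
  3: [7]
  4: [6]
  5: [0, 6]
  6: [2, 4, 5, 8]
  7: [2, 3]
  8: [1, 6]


Visit 7, enqueue [2, 3]
Visit 2, enqueue [6]
Visit 3, enqueue []
Visit 6, enqueue [4, 5, 8]
Visit 4, enqueue []
Visit 5, enqueue [0]
Visit 8, enqueue [1]
Visit 0, enqueue []
Visit 1, enqueue []

BFS order: [7, 2, 3, 6, 4, 5, 8, 0, 1]


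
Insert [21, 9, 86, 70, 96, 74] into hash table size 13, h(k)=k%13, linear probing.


Insert 21: h=8 -> slot 8
Insert 9: h=9 -> slot 9
Insert 86: h=8, 2 probes -> slot 10
Insert 70: h=5 -> slot 5
Insert 96: h=5, 1 probes -> slot 6
Insert 74: h=9, 2 probes -> slot 11

Table: [None, None, None, None, None, 70, 96, None, 21, 9, 86, 74, None]


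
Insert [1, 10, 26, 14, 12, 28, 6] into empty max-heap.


Insert 1: [1]
Insert 10: [10, 1]
Insert 26: [26, 1, 10]
Insert 14: [26, 14, 10, 1]
Insert 12: [26, 14, 10, 1, 12]
Insert 28: [28, 14, 26, 1, 12, 10]
Insert 6: [28, 14, 26, 1, 12, 10, 6]

Final heap: [28, 14, 26, 1, 12, 10, 6]


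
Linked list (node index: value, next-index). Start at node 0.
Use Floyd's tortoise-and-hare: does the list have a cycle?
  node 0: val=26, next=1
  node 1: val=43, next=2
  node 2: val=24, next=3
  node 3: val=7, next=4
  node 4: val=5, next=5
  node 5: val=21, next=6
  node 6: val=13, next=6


Floyd's tortoise (slow, +1) and hare (fast, +2):
  init: slow=0, fast=0
  step 1: slow=1, fast=2
  step 2: slow=2, fast=4
  step 3: slow=3, fast=6
  step 4: slow=4, fast=6
  step 5: slow=5, fast=6
  step 6: slow=6, fast=6
  slow == fast at node 6: cycle detected

Cycle: yes


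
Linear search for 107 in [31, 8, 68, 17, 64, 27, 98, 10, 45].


i=0: 31!=107
i=1: 8!=107
i=2: 68!=107
i=3: 17!=107
i=4: 64!=107
i=5: 27!=107
i=6: 98!=107
i=7: 10!=107
i=8: 45!=107

Not found, 9 comps


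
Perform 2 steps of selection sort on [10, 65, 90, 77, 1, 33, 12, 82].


Initial: [10, 65, 90, 77, 1, 33, 12, 82]
Step 1: min=1 at 4
  Swap: [1, 65, 90, 77, 10, 33, 12, 82]
Step 2: min=10 at 4
  Swap: [1, 10, 90, 77, 65, 33, 12, 82]

After 2 steps: [1, 10, 90, 77, 65, 33, 12, 82]


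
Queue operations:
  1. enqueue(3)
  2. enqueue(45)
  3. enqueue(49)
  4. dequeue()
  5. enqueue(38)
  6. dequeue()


enqueue(3) -> [3]
enqueue(45) -> [3, 45]
enqueue(49) -> [3, 45, 49]
dequeue()->3, [45, 49]
enqueue(38) -> [45, 49, 38]
dequeue()->45, [49, 38]

Final queue: [49, 38]


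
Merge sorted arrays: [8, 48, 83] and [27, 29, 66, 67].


Take 8 from A
Take 27 from B
Take 29 from B
Take 48 from A
Take 66 from B
Take 67 from B

Merged: [8, 27, 29, 48, 66, 67, 83]


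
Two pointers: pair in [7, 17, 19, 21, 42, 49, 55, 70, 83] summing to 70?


lo=0(7)+hi=8(83)=90
lo=0(7)+hi=7(70)=77
lo=0(7)+hi=6(55)=62
lo=1(17)+hi=6(55)=72
lo=1(17)+hi=5(49)=66
lo=2(19)+hi=5(49)=68
lo=3(21)+hi=5(49)=70

Yes: 21+49=70


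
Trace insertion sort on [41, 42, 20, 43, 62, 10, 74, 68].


Initial: [41, 42, 20, 43, 62, 10, 74, 68]
Insert 42: [41, 42, 20, 43, 62, 10, 74, 68]
Insert 20: [20, 41, 42, 43, 62, 10, 74, 68]
Insert 43: [20, 41, 42, 43, 62, 10, 74, 68]
Insert 62: [20, 41, 42, 43, 62, 10, 74, 68]
Insert 10: [10, 20, 41, 42, 43, 62, 74, 68]
Insert 74: [10, 20, 41, 42, 43, 62, 74, 68]
Insert 68: [10, 20, 41, 42, 43, 62, 68, 74]

Sorted: [10, 20, 41, 42, 43, 62, 68, 74]


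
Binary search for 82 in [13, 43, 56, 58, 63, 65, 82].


Step 1: lo=0, hi=6, mid=3, val=58
Step 2: lo=4, hi=6, mid=5, val=65
Step 3: lo=6, hi=6, mid=6, val=82

Found at index 6


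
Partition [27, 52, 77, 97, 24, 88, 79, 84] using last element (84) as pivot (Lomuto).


Pivot: 84
  27 <= 84: advance i (no swap)
  52 <= 84: advance i (no swap)
  77 <= 84: advance i (no swap)
  24 <= 84: swap -> [27, 52, 77, 24, 97, 88, 79, 84]
  79 <= 84: swap -> [27, 52, 77, 24, 79, 88, 97, 84]
Place pivot at 5: [27, 52, 77, 24, 79, 84, 97, 88]

Partitioned: [27, 52, 77, 24, 79, 84, 97, 88]


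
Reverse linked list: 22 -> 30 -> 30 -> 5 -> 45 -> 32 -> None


Step 1: curr=22, set curr.next=prev(None) | reversed so far: 22
Step 2: curr=30, set curr.next=prev(22) | reversed so far: 30 -> 22
Step 3: curr=30, set curr.next=prev(30) | reversed so far: 30 -> 30 -> 22
Step 4: curr=5, set curr.next=prev(30) | reversed so far: 5 -> 30 -> 30 -> 22
Step 5: curr=45, set curr.next=prev(5) | reversed so far: 45 -> 5 -> 30 -> 30 -> 22
Step 6: curr=32, set curr.next=prev(45) | reversed so far: 32 -> 45 -> 5 -> 30 -> 30 -> 22

32 -> 45 -> 5 -> 30 -> 30 -> 22 -> None


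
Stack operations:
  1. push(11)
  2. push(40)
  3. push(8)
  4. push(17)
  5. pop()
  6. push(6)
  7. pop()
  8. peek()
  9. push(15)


push(11) -> [11]
push(40) -> [11, 40]
push(8) -> [11, 40, 8]
push(17) -> [11, 40, 8, 17]
pop()->17, [11, 40, 8]
push(6) -> [11, 40, 8, 6]
pop()->6, [11, 40, 8]
peek()->8
push(15) -> [11, 40, 8, 15]

Final stack: [11, 40, 8, 15]


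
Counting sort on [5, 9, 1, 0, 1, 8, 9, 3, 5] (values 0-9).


Input: [5, 9, 1, 0, 1, 8, 9, 3, 5]
Counts: [1, 2, 0, 1, 0, 2, 0, 0, 1, 2]

Sorted: [0, 1, 1, 3, 5, 5, 8, 9, 9]


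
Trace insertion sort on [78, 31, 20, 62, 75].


Initial: [78, 31, 20, 62, 75]
Insert 31: [31, 78, 20, 62, 75]
Insert 20: [20, 31, 78, 62, 75]
Insert 62: [20, 31, 62, 78, 75]
Insert 75: [20, 31, 62, 75, 78]

Sorted: [20, 31, 62, 75, 78]


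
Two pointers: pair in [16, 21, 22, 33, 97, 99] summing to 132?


lo=0(16)+hi=5(99)=115
lo=1(21)+hi=5(99)=120
lo=2(22)+hi=5(99)=121
lo=3(33)+hi=5(99)=132

Yes: 33+99=132


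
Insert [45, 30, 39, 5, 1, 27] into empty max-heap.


Insert 45: [45]
Insert 30: [45, 30]
Insert 39: [45, 30, 39]
Insert 5: [45, 30, 39, 5]
Insert 1: [45, 30, 39, 5, 1]
Insert 27: [45, 30, 39, 5, 1, 27]

Final heap: [45, 30, 39, 5, 1, 27]


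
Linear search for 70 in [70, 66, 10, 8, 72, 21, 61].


i=0: 70==70 found!

Found at 0, 1 comps


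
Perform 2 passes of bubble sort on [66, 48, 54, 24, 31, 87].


Initial: [66, 48, 54, 24, 31, 87]
Pass 1: [48, 54, 24, 31, 66, 87] (4 swaps)
Pass 2: [48, 24, 31, 54, 66, 87] (2 swaps)

After 2 passes: [48, 24, 31, 54, 66, 87]


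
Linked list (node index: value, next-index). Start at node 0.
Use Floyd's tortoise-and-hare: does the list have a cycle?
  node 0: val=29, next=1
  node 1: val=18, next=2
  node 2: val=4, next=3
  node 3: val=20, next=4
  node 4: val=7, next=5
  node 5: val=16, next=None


Floyd's tortoise (slow, +1) and hare (fast, +2):
  init: slow=0, fast=0
  step 1: slow=1, fast=2
  step 2: slow=2, fast=4
  step 3: fast 4->5->None, no cycle

Cycle: no


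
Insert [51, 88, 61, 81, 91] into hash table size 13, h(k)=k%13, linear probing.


Insert 51: h=12 -> slot 12
Insert 88: h=10 -> slot 10
Insert 61: h=9 -> slot 9
Insert 81: h=3 -> slot 3
Insert 91: h=0 -> slot 0

Table: [91, None, None, 81, None, None, None, None, None, 61, 88, None, 51]


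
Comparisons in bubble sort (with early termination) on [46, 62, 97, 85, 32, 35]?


Algorithm: bubble sort (with early termination)
Input: [46, 62, 97, 85, 32, 35]
Sorted: [32, 35, 46, 62, 85, 97]

15


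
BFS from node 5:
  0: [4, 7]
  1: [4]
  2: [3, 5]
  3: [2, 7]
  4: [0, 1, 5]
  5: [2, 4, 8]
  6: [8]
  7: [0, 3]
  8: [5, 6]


Visit 5, enqueue [2, 4, 8]
Visit 2, enqueue [3]
Visit 4, enqueue [0, 1]
Visit 8, enqueue [6]
Visit 3, enqueue [7]
Visit 0, enqueue []
Visit 1, enqueue []
Visit 6, enqueue []
Visit 7, enqueue []

BFS order: [5, 2, 4, 8, 3, 0, 1, 6, 7]


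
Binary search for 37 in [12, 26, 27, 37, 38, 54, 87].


Step 1: lo=0, hi=6, mid=3, val=37

Found at index 3


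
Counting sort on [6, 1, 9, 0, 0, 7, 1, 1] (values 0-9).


Input: [6, 1, 9, 0, 0, 7, 1, 1]
Counts: [2, 3, 0, 0, 0, 0, 1, 1, 0, 1]

Sorted: [0, 0, 1, 1, 1, 6, 7, 9]


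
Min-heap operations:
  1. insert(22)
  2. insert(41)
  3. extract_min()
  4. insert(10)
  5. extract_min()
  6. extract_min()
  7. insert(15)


insert(22) -> [22]
insert(41) -> [22, 41]
extract_min()->22, [41]
insert(10) -> [10, 41]
extract_min()->10, [41]
extract_min()->41, []
insert(15) -> [15]

Final heap: [15]


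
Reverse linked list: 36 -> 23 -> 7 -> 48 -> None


Step 1: curr=36, set curr.next=prev(None) | reversed so far: 36
Step 2: curr=23, set curr.next=prev(36) | reversed so far: 23 -> 36
Step 3: curr=7, set curr.next=prev(23) | reversed so far: 7 -> 23 -> 36
Step 4: curr=48, set curr.next=prev(7) | reversed so far: 48 -> 7 -> 23 -> 36

48 -> 7 -> 23 -> 36 -> None


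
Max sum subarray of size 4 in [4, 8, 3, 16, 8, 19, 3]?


[0:4]: 31
[1:5]: 35
[2:6]: 46
[3:7]: 46

Max: 46 at [2:6]


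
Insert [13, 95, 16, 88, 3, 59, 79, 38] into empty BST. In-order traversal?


Insert 13: root
Insert 95: R from 13
Insert 16: R from 13 -> L from 95
Insert 88: R from 13 -> L from 95 -> R from 16
Insert 3: L from 13
Insert 59: R from 13 -> L from 95 -> R from 16 -> L from 88
Insert 79: R from 13 -> L from 95 -> R from 16 -> L from 88 -> R from 59
Insert 38: R from 13 -> L from 95 -> R from 16 -> L from 88 -> L from 59

In-order: [3, 13, 16, 38, 59, 79, 88, 95]


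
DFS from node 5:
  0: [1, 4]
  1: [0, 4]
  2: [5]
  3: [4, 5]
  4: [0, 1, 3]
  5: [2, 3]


Visit 5, push [3, 2]
Visit 2, push []
Visit 3, push [4]
Visit 4, push [1, 0]
Visit 0, push [1]
Visit 1, push []

DFS order: [5, 2, 3, 4, 0, 1]


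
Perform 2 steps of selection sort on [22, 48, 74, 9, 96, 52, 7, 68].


Initial: [22, 48, 74, 9, 96, 52, 7, 68]
Step 1: min=7 at 6
  Swap: [7, 48, 74, 9, 96, 52, 22, 68]
Step 2: min=9 at 3
  Swap: [7, 9, 74, 48, 96, 52, 22, 68]

After 2 steps: [7, 9, 74, 48, 96, 52, 22, 68]


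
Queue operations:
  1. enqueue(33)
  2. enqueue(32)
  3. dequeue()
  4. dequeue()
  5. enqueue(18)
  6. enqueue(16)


enqueue(33) -> [33]
enqueue(32) -> [33, 32]
dequeue()->33, [32]
dequeue()->32, []
enqueue(18) -> [18]
enqueue(16) -> [18, 16]

Final queue: [18, 16]


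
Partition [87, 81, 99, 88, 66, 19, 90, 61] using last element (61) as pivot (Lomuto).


Pivot: 61
  19 <= 61: swap -> [19, 81, 99, 88, 66, 87, 90, 61]
Place pivot at 1: [19, 61, 99, 88, 66, 87, 90, 81]

Partitioned: [19, 61, 99, 88, 66, 87, 90, 81]


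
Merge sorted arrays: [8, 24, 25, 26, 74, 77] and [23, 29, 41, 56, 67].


Take 8 from A
Take 23 from B
Take 24 from A
Take 25 from A
Take 26 from A
Take 29 from B
Take 41 from B
Take 56 from B
Take 67 from B

Merged: [8, 23, 24, 25, 26, 29, 41, 56, 67, 74, 77]


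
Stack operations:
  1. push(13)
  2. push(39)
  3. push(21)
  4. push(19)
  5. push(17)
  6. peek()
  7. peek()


push(13) -> [13]
push(39) -> [13, 39]
push(21) -> [13, 39, 21]
push(19) -> [13, 39, 21, 19]
push(17) -> [13, 39, 21, 19, 17]
peek()->17
peek()->17

Final stack: [13, 39, 21, 19, 17]


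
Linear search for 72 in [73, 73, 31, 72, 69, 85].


i=0: 73!=72
i=1: 73!=72
i=2: 31!=72
i=3: 72==72 found!

Found at 3, 4 comps


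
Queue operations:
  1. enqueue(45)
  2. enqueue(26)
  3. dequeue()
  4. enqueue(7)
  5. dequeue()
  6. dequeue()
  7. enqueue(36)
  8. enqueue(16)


enqueue(45) -> [45]
enqueue(26) -> [45, 26]
dequeue()->45, [26]
enqueue(7) -> [26, 7]
dequeue()->26, [7]
dequeue()->7, []
enqueue(36) -> [36]
enqueue(16) -> [36, 16]

Final queue: [36, 16]


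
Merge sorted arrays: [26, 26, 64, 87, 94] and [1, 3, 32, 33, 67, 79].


Take 1 from B
Take 3 from B
Take 26 from A
Take 26 from A
Take 32 from B
Take 33 from B
Take 64 from A
Take 67 from B
Take 79 from B

Merged: [1, 3, 26, 26, 32, 33, 64, 67, 79, 87, 94]


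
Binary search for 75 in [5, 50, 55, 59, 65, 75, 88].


Step 1: lo=0, hi=6, mid=3, val=59
Step 2: lo=4, hi=6, mid=5, val=75

Found at index 5


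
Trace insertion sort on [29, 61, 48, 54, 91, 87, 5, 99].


Initial: [29, 61, 48, 54, 91, 87, 5, 99]
Insert 61: [29, 61, 48, 54, 91, 87, 5, 99]
Insert 48: [29, 48, 61, 54, 91, 87, 5, 99]
Insert 54: [29, 48, 54, 61, 91, 87, 5, 99]
Insert 91: [29, 48, 54, 61, 91, 87, 5, 99]
Insert 87: [29, 48, 54, 61, 87, 91, 5, 99]
Insert 5: [5, 29, 48, 54, 61, 87, 91, 99]
Insert 99: [5, 29, 48, 54, 61, 87, 91, 99]

Sorted: [5, 29, 48, 54, 61, 87, 91, 99]


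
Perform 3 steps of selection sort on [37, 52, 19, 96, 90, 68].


Initial: [37, 52, 19, 96, 90, 68]
Step 1: min=19 at 2
  Swap: [19, 52, 37, 96, 90, 68]
Step 2: min=37 at 2
  Swap: [19, 37, 52, 96, 90, 68]
Step 3: min=52 at 2
  Swap: [19, 37, 52, 96, 90, 68]

After 3 steps: [19, 37, 52, 96, 90, 68]


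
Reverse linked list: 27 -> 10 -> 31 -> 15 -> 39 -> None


Step 1: curr=27, set curr.next=prev(None) | reversed so far: 27
Step 2: curr=10, set curr.next=prev(27) | reversed so far: 10 -> 27
Step 3: curr=31, set curr.next=prev(10) | reversed so far: 31 -> 10 -> 27
Step 4: curr=15, set curr.next=prev(31) | reversed so far: 15 -> 31 -> 10 -> 27
Step 5: curr=39, set curr.next=prev(15) | reversed so far: 39 -> 15 -> 31 -> 10 -> 27

39 -> 15 -> 31 -> 10 -> 27 -> None


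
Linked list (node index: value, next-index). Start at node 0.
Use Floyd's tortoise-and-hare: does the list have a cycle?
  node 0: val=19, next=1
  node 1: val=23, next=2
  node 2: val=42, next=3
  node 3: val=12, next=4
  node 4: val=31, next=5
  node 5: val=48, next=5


Floyd's tortoise (slow, +1) and hare (fast, +2):
  init: slow=0, fast=0
  step 1: slow=1, fast=2
  step 2: slow=2, fast=4
  step 3: slow=3, fast=5
  step 4: slow=4, fast=5
  step 5: slow=5, fast=5
  slow == fast at node 5: cycle detected

Cycle: yes


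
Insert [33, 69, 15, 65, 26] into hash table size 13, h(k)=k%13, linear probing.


Insert 33: h=7 -> slot 7
Insert 69: h=4 -> slot 4
Insert 15: h=2 -> slot 2
Insert 65: h=0 -> slot 0
Insert 26: h=0, 1 probes -> slot 1

Table: [65, 26, 15, None, 69, None, None, 33, None, None, None, None, None]


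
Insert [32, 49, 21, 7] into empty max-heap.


Insert 32: [32]
Insert 49: [49, 32]
Insert 21: [49, 32, 21]
Insert 7: [49, 32, 21, 7]

Final heap: [49, 32, 21, 7]


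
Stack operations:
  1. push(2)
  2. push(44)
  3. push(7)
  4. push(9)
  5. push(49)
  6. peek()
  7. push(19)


push(2) -> [2]
push(44) -> [2, 44]
push(7) -> [2, 44, 7]
push(9) -> [2, 44, 7, 9]
push(49) -> [2, 44, 7, 9, 49]
peek()->49
push(19) -> [2, 44, 7, 9, 49, 19]

Final stack: [2, 44, 7, 9, 49, 19]


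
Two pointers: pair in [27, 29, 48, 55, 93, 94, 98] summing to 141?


lo=0(27)+hi=6(98)=125
lo=1(29)+hi=6(98)=127
lo=2(48)+hi=6(98)=146
lo=2(48)+hi=5(94)=142
lo=2(48)+hi=4(93)=141

Yes: 48+93=141


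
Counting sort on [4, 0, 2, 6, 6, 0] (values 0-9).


Input: [4, 0, 2, 6, 6, 0]
Counts: [2, 0, 1, 0, 1, 0, 2, 0, 0, 0]

Sorted: [0, 0, 2, 4, 6, 6]


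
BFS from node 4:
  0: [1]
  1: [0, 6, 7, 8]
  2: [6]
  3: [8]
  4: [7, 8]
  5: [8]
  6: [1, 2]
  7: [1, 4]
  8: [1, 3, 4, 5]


Visit 4, enqueue [7, 8]
Visit 7, enqueue [1]
Visit 8, enqueue [3, 5]
Visit 1, enqueue [0, 6]
Visit 3, enqueue []
Visit 5, enqueue []
Visit 0, enqueue []
Visit 6, enqueue [2]
Visit 2, enqueue []

BFS order: [4, 7, 8, 1, 3, 5, 0, 6, 2]


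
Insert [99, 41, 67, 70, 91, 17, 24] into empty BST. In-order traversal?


Insert 99: root
Insert 41: L from 99
Insert 67: L from 99 -> R from 41
Insert 70: L from 99 -> R from 41 -> R from 67
Insert 91: L from 99 -> R from 41 -> R from 67 -> R from 70
Insert 17: L from 99 -> L from 41
Insert 24: L from 99 -> L from 41 -> R from 17

In-order: [17, 24, 41, 67, 70, 91, 99]


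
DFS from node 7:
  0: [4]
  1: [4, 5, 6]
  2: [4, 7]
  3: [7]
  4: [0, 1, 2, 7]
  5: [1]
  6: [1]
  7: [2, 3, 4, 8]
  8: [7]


Visit 7, push [8, 4, 3, 2]
Visit 2, push [4]
Visit 4, push [1, 0]
Visit 0, push []
Visit 1, push [6, 5]
Visit 5, push []
Visit 6, push []
Visit 3, push []
Visit 8, push []

DFS order: [7, 2, 4, 0, 1, 5, 6, 3, 8]


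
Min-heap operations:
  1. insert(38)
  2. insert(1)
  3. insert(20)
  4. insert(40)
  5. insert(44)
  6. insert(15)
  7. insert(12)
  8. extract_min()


insert(38) -> [38]
insert(1) -> [1, 38]
insert(20) -> [1, 38, 20]
insert(40) -> [1, 38, 20, 40]
insert(44) -> [1, 38, 20, 40, 44]
insert(15) -> [1, 38, 15, 40, 44, 20]
insert(12) -> [1, 38, 12, 40, 44, 20, 15]
extract_min()->1, [12, 38, 15, 40, 44, 20]

Final heap: [12, 38, 15, 40, 44, 20]


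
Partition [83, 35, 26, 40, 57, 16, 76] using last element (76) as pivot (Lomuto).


Pivot: 76
  35 <= 76: swap -> [35, 83, 26, 40, 57, 16, 76]
  26 <= 76: swap -> [35, 26, 83, 40, 57, 16, 76]
  40 <= 76: swap -> [35, 26, 40, 83, 57, 16, 76]
  57 <= 76: swap -> [35, 26, 40, 57, 83, 16, 76]
  16 <= 76: swap -> [35, 26, 40, 57, 16, 83, 76]
Place pivot at 5: [35, 26, 40, 57, 16, 76, 83]

Partitioned: [35, 26, 40, 57, 16, 76, 83]


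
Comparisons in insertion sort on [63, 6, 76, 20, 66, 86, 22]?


Algorithm: insertion sort
Input: [63, 6, 76, 20, 66, 86, 22]
Sorted: [6, 20, 22, 63, 66, 76, 86]

13


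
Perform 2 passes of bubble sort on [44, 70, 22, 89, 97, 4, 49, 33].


Initial: [44, 70, 22, 89, 97, 4, 49, 33]
Pass 1: [44, 22, 70, 89, 4, 49, 33, 97] (4 swaps)
Pass 2: [22, 44, 70, 4, 49, 33, 89, 97] (4 swaps)

After 2 passes: [22, 44, 70, 4, 49, 33, 89, 97]


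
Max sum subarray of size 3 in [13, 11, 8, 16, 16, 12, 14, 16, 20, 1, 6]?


[0:3]: 32
[1:4]: 35
[2:5]: 40
[3:6]: 44
[4:7]: 42
[5:8]: 42
[6:9]: 50
[7:10]: 37
[8:11]: 27

Max: 50 at [6:9]


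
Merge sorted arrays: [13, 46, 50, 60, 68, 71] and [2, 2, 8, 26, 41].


Take 2 from B
Take 2 from B
Take 8 from B
Take 13 from A
Take 26 from B
Take 41 from B

Merged: [2, 2, 8, 13, 26, 41, 46, 50, 60, 68, 71]


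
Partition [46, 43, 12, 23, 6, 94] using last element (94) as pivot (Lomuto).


Pivot: 94
  46 <= 94: advance i (no swap)
  43 <= 94: advance i (no swap)
  12 <= 94: advance i (no swap)
  23 <= 94: advance i (no swap)
  6 <= 94: advance i (no swap)
Place pivot at 5: [46, 43, 12, 23, 6, 94]

Partitioned: [46, 43, 12, 23, 6, 94]


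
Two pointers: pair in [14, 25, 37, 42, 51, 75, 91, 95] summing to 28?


lo=0(14)+hi=7(95)=109
lo=0(14)+hi=6(91)=105
lo=0(14)+hi=5(75)=89
lo=0(14)+hi=4(51)=65
lo=0(14)+hi=3(42)=56
lo=0(14)+hi=2(37)=51
lo=0(14)+hi=1(25)=39

No pair found


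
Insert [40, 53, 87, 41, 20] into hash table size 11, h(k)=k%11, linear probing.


Insert 40: h=7 -> slot 7
Insert 53: h=9 -> slot 9
Insert 87: h=10 -> slot 10
Insert 41: h=8 -> slot 8
Insert 20: h=9, 2 probes -> slot 0

Table: [20, None, None, None, None, None, None, 40, 41, 53, 87]


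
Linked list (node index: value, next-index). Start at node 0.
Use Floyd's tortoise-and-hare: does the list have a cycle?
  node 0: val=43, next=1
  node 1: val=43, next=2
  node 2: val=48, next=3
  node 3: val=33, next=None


Floyd's tortoise (slow, +1) and hare (fast, +2):
  init: slow=0, fast=0
  step 1: slow=1, fast=2
  step 2: fast 2->3->None, no cycle

Cycle: no


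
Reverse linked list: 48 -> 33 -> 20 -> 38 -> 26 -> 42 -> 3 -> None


Step 1: curr=48, set curr.next=prev(None) | reversed so far: 48
Step 2: curr=33, set curr.next=prev(48) | reversed so far: 33 -> 48
Step 3: curr=20, set curr.next=prev(33) | reversed so far: 20 -> 33 -> 48
Step 4: curr=38, set curr.next=prev(20) | reversed so far: 38 -> 20 -> 33 -> 48
Step 5: curr=26, set curr.next=prev(38) | reversed so far: 26 -> 38 -> 20 -> 33 -> 48
Step 6: curr=42, set curr.next=prev(26) | reversed so far: 42 -> 26 -> 38 -> 20 -> 33 -> 48
Step 7: curr=3, set curr.next=prev(42) | reversed so far: 3 -> 42 -> 26 -> 38 -> 20 -> 33 -> 48

3 -> 42 -> 26 -> 38 -> 20 -> 33 -> 48 -> None


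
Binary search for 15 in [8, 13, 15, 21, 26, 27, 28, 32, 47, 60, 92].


Step 1: lo=0, hi=10, mid=5, val=27
Step 2: lo=0, hi=4, mid=2, val=15

Found at index 2


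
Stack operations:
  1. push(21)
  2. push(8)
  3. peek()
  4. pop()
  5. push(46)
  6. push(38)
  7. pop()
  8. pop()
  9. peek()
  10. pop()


push(21) -> [21]
push(8) -> [21, 8]
peek()->8
pop()->8, [21]
push(46) -> [21, 46]
push(38) -> [21, 46, 38]
pop()->38, [21, 46]
pop()->46, [21]
peek()->21
pop()->21, []

Final stack: []


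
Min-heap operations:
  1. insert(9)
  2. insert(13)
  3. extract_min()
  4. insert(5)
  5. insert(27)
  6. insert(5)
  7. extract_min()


insert(9) -> [9]
insert(13) -> [9, 13]
extract_min()->9, [13]
insert(5) -> [5, 13]
insert(27) -> [5, 13, 27]
insert(5) -> [5, 5, 27, 13]
extract_min()->5, [5, 13, 27]

Final heap: [5, 13, 27]


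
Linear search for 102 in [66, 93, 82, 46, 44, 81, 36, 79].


i=0: 66!=102
i=1: 93!=102
i=2: 82!=102
i=3: 46!=102
i=4: 44!=102
i=5: 81!=102
i=6: 36!=102
i=7: 79!=102

Not found, 8 comps


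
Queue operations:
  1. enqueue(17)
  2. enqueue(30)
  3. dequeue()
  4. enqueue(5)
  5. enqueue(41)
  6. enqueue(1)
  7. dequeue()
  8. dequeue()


enqueue(17) -> [17]
enqueue(30) -> [17, 30]
dequeue()->17, [30]
enqueue(5) -> [30, 5]
enqueue(41) -> [30, 5, 41]
enqueue(1) -> [30, 5, 41, 1]
dequeue()->30, [5, 41, 1]
dequeue()->5, [41, 1]

Final queue: [41, 1]


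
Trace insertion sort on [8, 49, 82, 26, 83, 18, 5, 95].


Initial: [8, 49, 82, 26, 83, 18, 5, 95]
Insert 49: [8, 49, 82, 26, 83, 18, 5, 95]
Insert 82: [8, 49, 82, 26, 83, 18, 5, 95]
Insert 26: [8, 26, 49, 82, 83, 18, 5, 95]
Insert 83: [8, 26, 49, 82, 83, 18, 5, 95]
Insert 18: [8, 18, 26, 49, 82, 83, 5, 95]
Insert 5: [5, 8, 18, 26, 49, 82, 83, 95]
Insert 95: [5, 8, 18, 26, 49, 82, 83, 95]

Sorted: [5, 8, 18, 26, 49, 82, 83, 95]


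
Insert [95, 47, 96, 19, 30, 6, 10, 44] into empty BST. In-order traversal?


Insert 95: root
Insert 47: L from 95
Insert 96: R from 95
Insert 19: L from 95 -> L from 47
Insert 30: L from 95 -> L from 47 -> R from 19
Insert 6: L from 95 -> L from 47 -> L from 19
Insert 10: L from 95 -> L from 47 -> L from 19 -> R from 6
Insert 44: L from 95 -> L from 47 -> R from 19 -> R from 30

In-order: [6, 10, 19, 30, 44, 47, 95, 96]


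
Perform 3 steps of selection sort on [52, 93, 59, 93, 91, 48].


Initial: [52, 93, 59, 93, 91, 48]
Step 1: min=48 at 5
  Swap: [48, 93, 59, 93, 91, 52]
Step 2: min=52 at 5
  Swap: [48, 52, 59, 93, 91, 93]
Step 3: min=59 at 2
  Swap: [48, 52, 59, 93, 91, 93]

After 3 steps: [48, 52, 59, 93, 91, 93]


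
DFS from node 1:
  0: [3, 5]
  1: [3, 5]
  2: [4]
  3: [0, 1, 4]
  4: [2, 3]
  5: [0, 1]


Visit 1, push [5, 3]
Visit 3, push [4, 0]
Visit 0, push [5]
Visit 5, push []
Visit 4, push [2]
Visit 2, push []

DFS order: [1, 3, 0, 5, 4, 2]


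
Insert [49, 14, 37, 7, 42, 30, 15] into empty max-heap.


Insert 49: [49]
Insert 14: [49, 14]
Insert 37: [49, 14, 37]
Insert 7: [49, 14, 37, 7]
Insert 42: [49, 42, 37, 7, 14]
Insert 30: [49, 42, 37, 7, 14, 30]
Insert 15: [49, 42, 37, 7, 14, 30, 15]

Final heap: [49, 42, 37, 7, 14, 30, 15]


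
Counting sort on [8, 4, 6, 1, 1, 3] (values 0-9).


Input: [8, 4, 6, 1, 1, 3]
Counts: [0, 2, 0, 1, 1, 0, 1, 0, 1, 0]

Sorted: [1, 1, 3, 4, 6, 8]


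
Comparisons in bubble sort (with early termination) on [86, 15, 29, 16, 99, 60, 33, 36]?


Algorithm: bubble sort (with early termination)
Input: [86, 15, 29, 16, 99, 60, 33, 36]
Sorted: [15, 16, 29, 33, 36, 60, 86, 99]

22


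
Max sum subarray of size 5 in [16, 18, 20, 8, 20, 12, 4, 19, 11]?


[0:5]: 82
[1:6]: 78
[2:7]: 64
[3:8]: 63
[4:9]: 66

Max: 82 at [0:5]


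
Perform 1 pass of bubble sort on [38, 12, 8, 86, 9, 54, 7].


Initial: [38, 12, 8, 86, 9, 54, 7]
Pass 1: [12, 8, 38, 9, 54, 7, 86] (5 swaps)

After 1 pass: [12, 8, 38, 9, 54, 7, 86]


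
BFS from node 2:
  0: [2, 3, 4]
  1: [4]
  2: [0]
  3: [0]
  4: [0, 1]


Visit 2, enqueue [0]
Visit 0, enqueue [3, 4]
Visit 3, enqueue []
Visit 4, enqueue [1]
Visit 1, enqueue []

BFS order: [2, 0, 3, 4, 1]


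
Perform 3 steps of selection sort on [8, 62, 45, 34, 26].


Initial: [8, 62, 45, 34, 26]
Step 1: min=8 at 0
  Swap: [8, 62, 45, 34, 26]
Step 2: min=26 at 4
  Swap: [8, 26, 45, 34, 62]
Step 3: min=34 at 3
  Swap: [8, 26, 34, 45, 62]

After 3 steps: [8, 26, 34, 45, 62]


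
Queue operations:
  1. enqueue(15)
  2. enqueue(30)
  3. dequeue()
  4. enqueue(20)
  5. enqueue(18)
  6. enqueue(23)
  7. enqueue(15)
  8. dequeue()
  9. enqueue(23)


enqueue(15) -> [15]
enqueue(30) -> [15, 30]
dequeue()->15, [30]
enqueue(20) -> [30, 20]
enqueue(18) -> [30, 20, 18]
enqueue(23) -> [30, 20, 18, 23]
enqueue(15) -> [30, 20, 18, 23, 15]
dequeue()->30, [20, 18, 23, 15]
enqueue(23) -> [20, 18, 23, 15, 23]

Final queue: [20, 18, 23, 15, 23]


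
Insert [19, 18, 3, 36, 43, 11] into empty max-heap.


Insert 19: [19]
Insert 18: [19, 18]
Insert 3: [19, 18, 3]
Insert 36: [36, 19, 3, 18]
Insert 43: [43, 36, 3, 18, 19]
Insert 11: [43, 36, 11, 18, 19, 3]

Final heap: [43, 36, 11, 18, 19, 3]


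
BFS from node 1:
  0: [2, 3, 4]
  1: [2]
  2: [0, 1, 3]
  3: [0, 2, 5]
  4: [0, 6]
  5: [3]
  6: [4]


Visit 1, enqueue [2]
Visit 2, enqueue [0, 3]
Visit 0, enqueue [4]
Visit 3, enqueue [5]
Visit 4, enqueue [6]
Visit 5, enqueue []
Visit 6, enqueue []

BFS order: [1, 2, 0, 3, 4, 5, 6]


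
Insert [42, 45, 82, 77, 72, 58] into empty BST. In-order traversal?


Insert 42: root
Insert 45: R from 42
Insert 82: R from 42 -> R from 45
Insert 77: R from 42 -> R from 45 -> L from 82
Insert 72: R from 42 -> R from 45 -> L from 82 -> L from 77
Insert 58: R from 42 -> R from 45 -> L from 82 -> L from 77 -> L from 72

In-order: [42, 45, 58, 72, 77, 82]


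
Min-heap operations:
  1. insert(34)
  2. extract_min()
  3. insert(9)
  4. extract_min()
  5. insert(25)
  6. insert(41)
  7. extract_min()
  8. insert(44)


insert(34) -> [34]
extract_min()->34, []
insert(9) -> [9]
extract_min()->9, []
insert(25) -> [25]
insert(41) -> [25, 41]
extract_min()->25, [41]
insert(44) -> [41, 44]

Final heap: [41, 44]


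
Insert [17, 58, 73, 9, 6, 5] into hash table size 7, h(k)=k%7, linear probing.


Insert 17: h=3 -> slot 3
Insert 58: h=2 -> slot 2
Insert 73: h=3, 1 probes -> slot 4
Insert 9: h=2, 3 probes -> slot 5
Insert 6: h=6 -> slot 6
Insert 5: h=5, 2 probes -> slot 0

Table: [5, None, 58, 17, 73, 9, 6]


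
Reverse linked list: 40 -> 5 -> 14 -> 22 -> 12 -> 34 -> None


Step 1: curr=40, set curr.next=prev(None) | reversed so far: 40
Step 2: curr=5, set curr.next=prev(40) | reversed so far: 5 -> 40
Step 3: curr=14, set curr.next=prev(5) | reversed so far: 14 -> 5 -> 40
Step 4: curr=22, set curr.next=prev(14) | reversed so far: 22 -> 14 -> 5 -> 40
Step 5: curr=12, set curr.next=prev(22) | reversed so far: 12 -> 22 -> 14 -> 5 -> 40
Step 6: curr=34, set curr.next=prev(12) | reversed so far: 34 -> 12 -> 22 -> 14 -> 5 -> 40

34 -> 12 -> 22 -> 14 -> 5 -> 40 -> None


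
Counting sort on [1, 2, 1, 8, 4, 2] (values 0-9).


Input: [1, 2, 1, 8, 4, 2]
Counts: [0, 2, 2, 0, 1, 0, 0, 0, 1, 0]

Sorted: [1, 1, 2, 2, 4, 8]


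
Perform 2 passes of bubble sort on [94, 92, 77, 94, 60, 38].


Initial: [94, 92, 77, 94, 60, 38]
Pass 1: [92, 77, 94, 60, 38, 94] (4 swaps)
Pass 2: [77, 92, 60, 38, 94, 94] (3 swaps)

After 2 passes: [77, 92, 60, 38, 94, 94]


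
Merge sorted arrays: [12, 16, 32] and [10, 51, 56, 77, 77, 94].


Take 10 from B
Take 12 from A
Take 16 from A
Take 32 from A

Merged: [10, 12, 16, 32, 51, 56, 77, 77, 94]


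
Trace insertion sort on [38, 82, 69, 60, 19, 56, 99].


Initial: [38, 82, 69, 60, 19, 56, 99]
Insert 82: [38, 82, 69, 60, 19, 56, 99]
Insert 69: [38, 69, 82, 60, 19, 56, 99]
Insert 60: [38, 60, 69, 82, 19, 56, 99]
Insert 19: [19, 38, 60, 69, 82, 56, 99]
Insert 56: [19, 38, 56, 60, 69, 82, 99]
Insert 99: [19, 38, 56, 60, 69, 82, 99]

Sorted: [19, 38, 56, 60, 69, 82, 99]


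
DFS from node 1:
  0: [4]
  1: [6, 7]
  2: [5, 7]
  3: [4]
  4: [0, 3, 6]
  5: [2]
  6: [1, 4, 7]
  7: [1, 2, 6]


Visit 1, push [7, 6]
Visit 6, push [7, 4]
Visit 4, push [3, 0]
Visit 0, push []
Visit 3, push []
Visit 7, push [2]
Visit 2, push [5]
Visit 5, push []

DFS order: [1, 6, 4, 0, 3, 7, 2, 5]
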